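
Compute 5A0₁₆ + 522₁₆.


Align and add column by column (LSB to MSB, each column mod 16 with carry):
  05A0
+ 0522
  ----
  col 0: 0(0) + 2(2) + 0 (carry in) = 2 → 2(2), carry out 0
  col 1: A(10) + 2(2) + 0 (carry in) = 12 → C(12), carry out 0
  col 2: 5(5) + 5(5) + 0 (carry in) = 10 → A(10), carry out 0
  col 3: 0(0) + 0(0) + 0 (carry in) = 0 → 0(0), carry out 0
Reading digits MSB→LSB: 0AC2
Strip leading zeros: AC2
= 0xAC2


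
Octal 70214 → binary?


Each octal digit → 3 binary bits:
  7 = 111
  0 = 000
  2 = 010
  1 = 001
  4 = 100
Concatenate: 111 000 010 001 100
= 111000010001100


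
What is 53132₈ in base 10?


Positional values:
Position 0: 2 × 8^0 = 2
Position 1: 3 × 8^1 = 24
Position 2: 1 × 8^2 = 64
Position 3: 3 × 8^3 = 1536
Position 4: 5 × 8^4 = 20480
Sum = 2 + 24 + 64 + 1536 + 20480
= 22106


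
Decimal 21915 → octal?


Divide by 8 repeatedly:
21915 ÷ 8 = 2739 remainder 3
2739 ÷ 8 = 342 remainder 3
342 ÷ 8 = 42 remainder 6
42 ÷ 8 = 5 remainder 2
5 ÷ 8 = 0 remainder 5
Reading remainders bottom-up:
= 0o52633


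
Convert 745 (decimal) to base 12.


Divide by 12 repeatedly:
745 ÷ 12 = 62 remainder 1
62 ÷ 12 = 5 remainder 2
5 ÷ 12 = 0 remainder 5
Reading remainders bottom-up:
= 521


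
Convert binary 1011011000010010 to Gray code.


Binary: 1011011000010010
Gray code: G = B XOR (B >> 1)
B >> 1 = 0101101100001001
1011011000010010 XOR 0101101100001001:
  1 XOR 0 = 1
  0 XOR 1 = 1
  1 XOR 0 = 1
  1 XOR 1 = 0
  0 XOR 1 = 1
  1 XOR 0 = 1
  1 XOR 1 = 0
  0 XOR 1 = 1
  0 XOR 0 = 0
  0 XOR 0 = 0
  0 XOR 0 = 0
  1 XOR 0 = 1
  0 XOR 1 = 1
  0 XOR 0 = 0
  1 XOR 0 = 1
  0 XOR 1 = 1
= 1110110100011011


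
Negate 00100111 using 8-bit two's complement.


Original: 00100111
Step 1 - Invert all bits: 11011000
Step 2 - Add 1: 11011000 + 1
= 11011001 (represents -39)


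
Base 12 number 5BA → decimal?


Positional values (base 12):
  A × 12^0 = 10 × 1 = 10
  B × 12^1 = 11 × 12 = 132
  5 × 12^2 = 5 × 144 = 720
Sum = 10 + 132 + 720
= 862


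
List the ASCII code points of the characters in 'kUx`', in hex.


String: 'kUx`'  (4 characters)
Per-character ASCII lookup:
  'k': lowercase starts at 97: 'k' = 97 + 10 = 107 → 0x6B
  'U': uppercase starts at 65: 'U' = 65 + 20 = 85 → 0x55
  'x': lowercase starts at 97: 'x' = 97 + 23 = 120 → 0x78
  '`': special character: '`' = 96 → 0x60
= 0x6B 0x55 0x78 0x60


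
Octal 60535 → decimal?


Positional values:
Position 0: 5 × 8^0 = 5
Position 1: 3 × 8^1 = 24
Position 2: 5 × 8^2 = 320
Position 3: 0 × 8^3 = 0
Position 4: 6 × 8^4 = 24576
Sum = 5 + 24 + 320 + 0 + 24576
= 24925


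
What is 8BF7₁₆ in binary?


Each hex digit → 4 binary bits:
  8 = 1000
  B = 1011
  F = 1111
  7 = 0111
Concatenate: 1000 1011 1111 0111
= 1000101111110111


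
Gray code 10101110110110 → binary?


Gray code: 10101110110110
MSB stays the same: 1
Each subsequent bit = prev_binary XOR current_gray:
  B[1] = 1 XOR 0 = 1
  B[2] = 1 XOR 1 = 0
  B[3] = 0 XOR 0 = 0
  B[4] = 0 XOR 1 = 1
  B[5] = 1 XOR 1 = 0
  B[6] = 0 XOR 1 = 1
  B[7] = 1 XOR 0 = 1
  B[8] = 1 XOR 1 = 0
  B[9] = 0 XOR 1 = 1
  B[10] = 1 XOR 0 = 1
  B[11] = 1 XOR 1 = 0
  B[12] = 0 XOR 1 = 1
  B[13] = 1 XOR 0 = 1
= 11001011011011 (13019 decimal)


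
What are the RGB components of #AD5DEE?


Hex: #AD5DEE
R = AD₁₆ = 173
G = 5D₁₆ = 93
B = EE₁₆ = 238
= RGB(173, 93, 238)


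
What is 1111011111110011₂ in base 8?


Group into 3-bit groups: 001111011111110011
  001 = 1
  111 = 7
  011 = 3
  111 = 7
  110 = 6
  011 = 3
= 0o173763


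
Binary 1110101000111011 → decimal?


Positional values:
Bit 0: 1 × 2^0 = 1
Bit 1: 1 × 2^1 = 2
Bit 3: 1 × 2^3 = 8
Bit 4: 1 × 2^4 = 16
Bit 5: 1 × 2^5 = 32
Bit 9: 1 × 2^9 = 512
Bit 11: 1 × 2^11 = 2048
Bit 13: 1 × 2^13 = 8192
Bit 14: 1 × 2^14 = 16384
Bit 15: 1 × 2^15 = 32768
Sum = 1 + 2 + 8 + 16 + 32 + 512 + 2048 + 8192 + 16384 + 32768
= 59963


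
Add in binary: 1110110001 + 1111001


Align and add column by column (LSB to MSB, carry propagating):
  01110110001
+ 00001111001
  -----------
  col 0: 1 + 1 + 0 (carry in) = 2 → bit 0, carry out 1
  col 1: 0 + 0 + 1 (carry in) = 1 → bit 1, carry out 0
  col 2: 0 + 0 + 0 (carry in) = 0 → bit 0, carry out 0
  col 3: 0 + 1 + 0 (carry in) = 1 → bit 1, carry out 0
  col 4: 1 + 1 + 0 (carry in) = 2 → bit 0, carry out 1
  col 5: 1 + 1 + 1 (carry in) = 3 → bit 1, carry out 1
  col 6: 0 + 1 + 1 (carry in) = 2 → bit 0, carry out 1
  col 7: 1 + 0 + 1 (carry in) = 2 → bit 0, carry out 1
  col 8: 1 + 0 + 1 (carry in) = 2 → bit 0, carry out 1
  col 9: 1 + 0 + 1 (carry in) = 2 → bit 0, carry out 1
  col 10: 0 + 0 + 1 (carry in) = 1 → bit 1, carry out 0
Reading bits MSB→LSB: 10000101010
Strip leading zeros: 10000101010
= 10000101010


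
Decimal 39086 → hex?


Divide by 16 repeatedly:
39086 ÷ 16 = 2442 remainder 14 (E)
2442 ÷ 16 = 152 remainder 10 (A)
152 ÷ 16 = 9 remainder 8 (8)
9 ÷ 16 = 0 remainder 9 (9)
Reading remainders bottom-up:
= 0x98AE


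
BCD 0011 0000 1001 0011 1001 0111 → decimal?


Each 4-bit group → digit:
  0011 → 3
  0000 → 0
  1001 → 9
  0011 → 3
  1001 → 9
  0111 → 7
= 309397


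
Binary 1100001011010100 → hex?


Group into 4-bit nibbles: 1100001011010100
  1100 = C
  0010 = 2
  1101 = D
  0100 = 4
= 0xC2D4


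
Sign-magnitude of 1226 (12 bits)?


Sign bit: 0 (positive)
Magnitude: 1226 = 10011001010
= 010011001010


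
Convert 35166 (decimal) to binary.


Divide by 2 repeatedly:
35166 ÷ 2 = 17583 remainder 0
17583 ÷ 2 = 8791 remainder 1
8791 ÷ 2 = 4395 remainder 1
4395 ÷ 2 = 2197 remainder 1
2197 ÷ 2 = 1098 remainder 1
1098 ÷ 2 = 549 remainder 0
549 ÷ 2 = 274 remainder 1
274 ÷ 2 = 137 remainder 0
137 ÷ 2 = 68 remainder 1
68 ÷ 2 = 34 remainder 0
34 ÷ 2 = 17 remainder 0
17 ÷ 2 = 8 remainder 1
8 ÷ 2 = 4 remainder 0
4 ÷ 2 = 2 remainder 0
2 ÷ 2 = 1 remainder 0
1 ÷ 2 = 0 remainder 1
Reading remainders bottom-up:
= 1000100101011110


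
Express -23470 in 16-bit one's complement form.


Original: 0101101110101110
Invert all bits:
  bit 0: 0 → 1
  bit 1: 1 → 0
  bit 2: 0 → 1
  bit 3: 1 → 0
  bit 4: 1 → 0
  bit 5: 0 → 1
  bit 6: 1 → 0
  bit 7: 1 → 0
  bit 8: 1 → 0
  bit 9: 0 → 1
  bit 10: 1 → 0
  bit 11: 0 → 1
  bit 12: 1 → 0
  bit 13: 1 → 0
  bit 14: 1 → 0
  bit 15: 0 → 1
= 1010010001010001


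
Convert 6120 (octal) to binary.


Each octal digit → 3 binary bits:
  6 = 110
  1 = 001
  2 = 010
  0 = 000
Concatenate: 110 001 010 000
= 110001010000


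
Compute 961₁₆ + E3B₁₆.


Align and add column by column (LSB to MSB, each column mod 16 with carry):
  0961
+ 0E3B
  ----
  col 0: 1(1) + B(11) + 0 (carry in) = 12 → C(12), carry out 0
  col 1: 6(6) + 3(3) + 0 (carry in) = 9 → 9(9), carry out 0
  col 2: 9(9) + E(14) + 0 (carry in) = 23 → 7(7), carry out 1
  col 3: 0(0) + 0(0) + 1 (carry in) = 1 → 1(1), carry out 0
Reading digits MSB→LSB: 179C
Strip leading zeros: 179C
= 0x179C


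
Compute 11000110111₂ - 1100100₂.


Align and subtract column by column (LSB to MSB, borrowing when needed):
  11000110111
- 00001100100
  -----------
  col 0: (1 - 0 borrow-in) - 0 → 1 - 0 = 1, borrow out 0
  col 1: (1 - 0 borrow-in) - 0 → 1 - 0 = 1, borrow out 0
  col 2: (1 - 0 borrow-in) - 1 → 1 - 1 = 0, borrow out 0
  col 3: (0 - 0 borrow-in) - 0 → 0 - 0 = 0, borrow out 0
  col 4: (1 - 0 borrow-in) - 0 → 1 - 0 = 1, borrow out 0
  col 5: (1 - 0 borrow-in) - 1 → 1 - 1 = 0, borrow out 0
  col 6: (0 - 0 borrow-in) - 1 → borrow from next column: (0+2) - 1 = 1, borrow out 1
  col 7: (0 - 1 borrow-in) - 0 → borrow from next column: (-1+2) - 0 = 1, borrow out 1
  col 8: (0 - 1 borrow-in) - 0 → borrow from next column: (-1+2) - 0 = 1, borrow out 1
  col 9: (1 - 1 borrow-in) - 0 → 0 - 0 = 0, borrow out 0
  col 10: (1 - 0 borrow-in) - 0 → 1 - 0 = 1, borrow out 0
Reading bits MSB→LSB: 10111010011
Strip leading zeros: 10111010011
= 10111010011


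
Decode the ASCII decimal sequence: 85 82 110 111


Codes (decimal): 85 82 110 111
Per-code ASCII lookup:
  85  (range 65-90: uppercase, 85 - 65 = 20) → 'U'
  82  (range 65-90: uppercase, 82 - 65 = 17) → 'R'
  110  (range 97-122: lowercase, 110 - 97 = 13) → 'n'
  111  (range 97-122: lowercase, 111 - 97 = 14) → 'o'
= 'URno'


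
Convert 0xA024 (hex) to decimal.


Positional values:
Position 0: 4 × 16^0 = 4 × 1 = 4
Position 1: 2 × 16^1 = 2 × 16 = 32
Position 2: 0 × 16^2 = 0 × 256 = 0
Position 3: A × 16^3 = 10 × 4096 = 40960
Sum = 4 + 32 + 0 + 40960
= 40996


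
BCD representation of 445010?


Each digit → 4-bit binary:
  4 → 0100
  4 → 0100
  5 → 0101
  0 → 0000
  1 → 0001
  0 → 0000
= 0100 0100 0101 0000 0001 0000


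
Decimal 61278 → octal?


Divide by 8 repeatedly:
61278 ÷ 8 = 7659 remainder 6
7659 ÷ 8 = 957 remainder 3
957 ÷ 8 = 119 remainder 5
119 ÷ 8 = 14 remainder 7
14 ÷ 8 = 1 remainder 6
1 ÷ 8 = 0 remainder 1
Reading remainders bottom-up:
= 0o167536


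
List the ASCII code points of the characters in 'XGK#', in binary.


String: 'XGK#'  (4 characters)
Per-character ASCII lookup:
  'X': uppercase starts at 65: 'X' = 65 + 23 = 88 → 1011000
  'G': uppercase starts at 65: 'G' = 65 + 6 = 71 → 1000111
  'K': uppercase starts at 65: 'K' = 65 + 10 = 75 → 1001011
  '#': special character: '#' = 35 → 100011
= 1011000 1000111 1001011 100011


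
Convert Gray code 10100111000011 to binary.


Gray code: 10100111000011
MSB stays the same: 1
Each subsequent bit = prev_binary XOR current_gray:
  B[1] = 1 XOR 0 = 1
  B[2] = 1 XOR 1 = 0
  B[3] = 0 XOR 0 = 0
  B[4] = 0 XOR 0 = 0
  B[5] = 0 XOR 1 = 1
  B[6] = 1 XOR 1 = 0
  B[7] = 0 XOR 1 = 1
  B[8] = 1 XOR 0 = 1
  B[9] = 1 XOR 0 = 1
  B[10] = 1 XOR 0 = 1
  B[11] = 1 XOR 0 = 1
  B[12] = 1 XOR 1 = 0
  B[13] = 0 XOR 1 = 1
= 11000101111101 (12669 decimal)


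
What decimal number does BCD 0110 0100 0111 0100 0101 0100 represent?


Each 4-bit group → digit:
  0110 → 6
  0100 → 4
  0111 → 7
  0100 → 4
  0101 → 5
  0100 → 4
= 647454


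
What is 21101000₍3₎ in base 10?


Positional values (base 3):
  0 × 3^0 = 0 × 1 = 0
  0 × 3^1 = 0 × 3 = 0
  0 × 3^2 = 0 × 9 = 0
  1 × 3^3 = 1 × 27 = 27
  0 × 3^4 = 0 × 81 = 0
  1 × 3^5 = 1 × 243 = 243
  1 × 3^6 = 1 × 729 = 729
  2 × 3^7 = 2 × 2187 = 4374
Sum = 0 + 0 + 0 + 27 + 0 + 243 + 729 + 4374
= 5373


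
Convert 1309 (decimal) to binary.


Divide by 2 repeatedly:
1309 ÷ 2 = 654 remainder 1
654 ÷ 2 = 327 remainder 0
327 ÷ 2 = 163 remainder 1
163 ÷ 2 = 81 remainder 1
81 ÷ 2 = 40 remainder 1
40 ÷ 2 = 20 remainder 0
20 ÷ 2 = 10 remainder 0
10 ÷ 2 = 5 remainder 0
5 ÷ 2 = 2 remainder 1
2 ÷ 2 = 1 remainder 0
1 ÷ 2 = 0 remainder 1
Reading remainders bottom-up:
= 10100011101


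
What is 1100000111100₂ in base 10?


Positional values:
Bit 2: 1 × 2^2 = 4
Bit 3: 1 × 2^3 = 8
Bit 4: 1 × 2^4 = 16
Bit 5: 1 × 2^5 = 32
Bit 11: 1 × 2^11 = 2048
Bit 12: 1 × 2^12 = 4096
Sum = 4 + 8 + 16 + 32 + 2048 + 4096
= 6204


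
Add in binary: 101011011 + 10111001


Align and add column by column (LSB to MSB, carry propagating):
  0101011011
+ 0010111001
  ----------
  col 0: 1 + 1 + 0 (carry in) = 2 → bit 0, carry out 1
  col 1: 1 + 0 + 1 (carry in) = 2 → bit 0, carry out 1
  col 2: 0 + 0 + 1 (carry in) = 1 → bit 1, carry out 0
  col 3: 1 + 1 + 0 (carry in) = 2 → bit 0, carry out 1
  col 4: 1 + 1 + 1 (carry in) = 3 → bit 1, carry out 1
  col 5: 0 + 1 + 1 (carry in) = 2 → bit 0, carry out 1
  col 6: 1 + 0 + 1 (carry in) = 2 → bit 0, carry out 1
  col 7: 0 + 1 + 1 (carry in) = 2 → bit 0, carry out 1
  col 8: 1 + 0 + 1 (carry in) = 2 → bit 0, carry out 1
  col 9: 0 + 0 + 1 (carry in) = 1 → bit 1, carry out 0
Reading bits MSB→LSB: 1000010100
Strip leading zeros: 1000010100
= 1000010100


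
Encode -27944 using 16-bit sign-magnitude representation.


Sign bit: 1 (negative)
Magnitude: 27944 = 110110100101000
= 1110110100101000


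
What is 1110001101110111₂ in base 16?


Group into 4-bit nibbles: 1110001101110111
  1110 = E
  0011 = 3
  0111 = 7
  0111 = 7
= 0xE377


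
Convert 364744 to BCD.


Each digit → 4-bit binary:
  3 → 0011
  6 → 0110
  4 → 0100
  7 → 0111
  4 → 0100
  4 → 0100
= 0011 0110 0100 0111 0100 0100


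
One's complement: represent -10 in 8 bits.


Original: 00001010
Invert all bits:
  bit 0: 0 → 1
  bit 1: 0 → 1
  bit 2: 0 → 1
  bit 3: 0 → 1
  bit 4: 1 → 0
  bit 5: 0 → 1
  bit 6: 1 → 0
  bit 7: 0 → 1
= 11110101


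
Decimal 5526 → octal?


Divide by 8 repeatedly:
5526 ÷ 8 = 690 remainder 6
690 ÷ 8 = 86 remainder 2
86 ÷ 8 = 10 remainder 6
10 ÷ 8 = 1 remainder 2
1 ÷ 8 = 0 remainder 1
Reading remainders bottom-up:
= 0o12626


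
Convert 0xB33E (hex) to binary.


Each hex digit → 4 binary bits:
  B = 1011
  3 = 0011
  3 = 0011
  E = 1110
Concatenate: 1011 0011 0011 1110
= 1011001100111110


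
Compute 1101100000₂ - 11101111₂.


Align and subtract column by column (LSB to MSB, borrowing when needed):
  1101100000
- 0011101111
  ----------
  col 0: (0 - 0 borrow-in) - 1 → borrow from next column: (0+2) - 1 = 1, borrow out 1
  col 1: (0 - 1 borrow-in) - 1 → borrow from next column: (-1+2) - 1 = 0, borrow out 1
  col 2: (0 - 1 borrow-in) - 1 → borrow from next column: (-1+2) - 1 = 0, borrow out 1
  col 3: (0 - 1 borrow-in) - 1 → borrow from next column: (-1+2) - 1 = 0, borrow out 1
  col 4: (0 - 1 borrow-in) - 0 → borrow from next column: (-1+2) - 0 = 1, borrow out 1
  col 5: (1 - 1 borrow-in) - 1 → borrow from next column: (0+2) - 1 = 1, borrow out 1
  col 6: (1 - 1 borrow-in) - 1 → borrow from next column: (0+2) - 1 = 1, borrow out 1
  col 7: (0 - 1 borrow-in) - 1 → borrow from next column: (-1+2) - 1 = 0, borrow out 1
  col 8: (1 - 1 borrow-in) - 0 → 0 - 0 = 0, borrow out 0
  col 9: (1 - 0 borrow-in) - 0 → 1 - 0 = 1, borrow out 0
Reading bits MSB→LSB: 1001110001
Strip leading zeros: 1001110001
= 1001110001


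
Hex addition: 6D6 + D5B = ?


Align and add column by column (LSB to MSB, each column mod 16 with carry):
  06D6
+ 0D5B
  ----
  col 0: 6(6) + B(11) + 0 (carry in) = 17 → 1(1), carry out 1
  col 1: D(13) + 5(5) + 1 (carry in) = 19 → 3(3), carry out 1
  col 2: 6(6) + D(13) + 1 (carry in) = 20 → 4(4), carry out 1
  col 3: 0(0) + 0(0) + 1 (carry in) = 1 → 1(1), carry out 0
Reading digits MSB→LSB: 1431
Strip leading zeros: 1431
= 0x1431


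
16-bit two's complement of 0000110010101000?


Original: 0000110010101000
Step 1 - Invert all bits: 1111001101010111
Step 2 - Add 1: 1111001101010111 + 1
= 1111001101011000 (represents -3240)


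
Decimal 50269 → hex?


Divide by 16 repeatedly:
50269 ÷ 16 = 3141 remainder 13 (D)
3141 ÷ 16 = 196 remainder 5 (5)
196 ÷ 16 = 12 remainder 4 (4)
12 ÷ 16 = 0 remainder 12 (C)
Reading remainders bottom-up:
= 0xC45D


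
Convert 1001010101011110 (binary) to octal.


Group into 3-bit groups: 001001010101011110
  001 = 1
  001 = 1
  010 = 2
  101 = 5
  011 = 3
  110 = 6
= 0o112536


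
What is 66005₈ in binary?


Each octal digit → 3 binary bits:
  6 = 110
  6 = 110
  0 = 000
  0 = 000
  5 = 101
Concatenate: 110 110 000 000 101
= 110110000000101


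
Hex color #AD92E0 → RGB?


Hex: #AD92E0
R = AD₁₆ = 173
G = 92₁₆ = 146
B = E0₁₆ = 224
= RGB(173, 146, 224)


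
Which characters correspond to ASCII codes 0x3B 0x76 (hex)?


Codes (hex): 0x3B 0x76
Per-code ASCII lookup:
  0x3B = 59  (special character) → ';'
  0x76 = 118  (range 97-122: lowercase, 118 - 97 = 21) → 'v'
= ';v'


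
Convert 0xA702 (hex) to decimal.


Positional values:
Position 0: 2 × 16^0 = 2 × 1 = 2
Position 1: 0 × 16^1 = 0 × 16 = 0
Position 2: 7 × 16^2 = 7 × 256 = 1792
Position 3: A × 16^3 = 10 × 4096 = 40960
Sum = 2 + 0 + 1792 + 40960
= 42754


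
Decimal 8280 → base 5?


Divide by 5 repeatedly:
8280 ÷ 5 = 1656 remainder 0
1656 ÷ 5 = 331 remainder 1
331 ÷ 5 = 66 remainder 1
66 ÷ 5 = 13 remainder 1
13 ÷ 5 = 2 remainder 3
2 ÷ 5 = 0 remainder 2
Reading remainders bottom-up:
= 231110


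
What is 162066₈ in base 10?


Positional values:
Position 0: 6 × 8^0 = 6
Position 1: 6 × 8^1 = 48
Position 2: 0 × 8^2 = 0
Position 3: 2 × 8^3 = 1024
Position 4: 6 × 8^4 = 24576
Position 5: 1 × 8^5 = 32768
Sum = 6 + 48 + 0 + 1024 + 24576 + 32768
= 58422


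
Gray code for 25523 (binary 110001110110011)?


Binary: 110001110110011
Gray code: G = B XOR (B >> 1)
B >> 1 = 011000111011001
110001110110011 XOR 011000111011001:
  1 XOR 0 = 1
  1 XOR 1 = 0
  0 XOR 1 = 1
  0 XOR 0 = 0
  0 XOR 0 = 0
  1 XOR 0 = 1
  1 XOR 1 = 0
  1 XOR 1 = 0
  0 XOR 1 = 1
  1 XOR 0 = 1
  1 XOR 1 = 0
  0 XOR 1 = 1
  0 XOR 0 = 0
  1 XOR 0 = 1
  1 XOR 1 = 0
= 101001001101010


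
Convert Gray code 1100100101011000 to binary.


Gray code: 1100100101011000
MSB stays the same: 1
Each subsequent bit = prev_binary XOR current_gray:
  B[1] = 1 XOR 1 = 0
  B[2] = 0 XOR 0 = 0
  B[3] = 0 XOR 0 = 0
  B[4] = 0 XOR 1 = 1
  B[5] = 1 XOR 0 = 1
  B[6] = 1 XOR 0 = 1
  B[7] = 1 XOR 1 = 0
  B[8] = 0 XOR 0 = 0
  B[9] = 0 XOR 1 = 1
  B[10] = 1 XOR 0 = 1
  B[11] = 1 XOR 1 = 0
  B[12] = 0 XOR 1 = 1
  B[13] = 1 XOR 0 = 1
  B[14] = 1 XOR 0 = 1
  B[15] = 1 XOR 0 = 1
= 1000111001101111 (36463 decimal)


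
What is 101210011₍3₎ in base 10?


Positional values (base 3):
  1 × 3^0 = 1 × 1 = 1
  1 × 3^1 = 1 × 3 = 3
  0 × 3^2 = 0 × 9 = 0
  0 × 3^3 = 0 × 27 = 0
  1 × 3^4 = 1 × 81 = 81
  2 × 3^5 = 2 × 243 = 486
  1 × 3^6 = 1 × 729 = 729
  0 × 3^7 = 0 × 2187 = 0
  1 × 3^8 = 1 × 6561 = 6561
Sum = 1 + 3 + 0 + 0 + 81 + 486 + 729 + 0 + 6561
= 7861


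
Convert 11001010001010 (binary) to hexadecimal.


Group into 4-bit nibbles: 0011001010001010
  0011 = 3
  0010 = 2
  1000 = 8
  1010 = A
= 0x328A


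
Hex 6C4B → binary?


Each hex digit → 4 binary bits:
  6 = 0110
  C = 1100
  4 = 0100
  B = 1011
Concatenate: 0110 1100 0100 1011
= 0110110001001011


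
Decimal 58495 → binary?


Divide by 2 repeatedly:
58495 ÷ 2 = 29247 remainder 1
29247 ÷ 2 = 14623 remainder 1
14623 ÷ 2 = 7311 remainder 1
7311 ÷ 2 = 3655 remainder 1
3655 ÷ 2 = 1827 remainder 1
1827 ÷ 2 = 913 remainder 1
913 ÷ 2 = 456 remainder 1
456 ÷ 2 = 228 remainder 0
228 ÷ 2 = 114 remainder 0
114 ÷ 2 = 57 remainder 0
57 ÷ 2 = 28 remainder 1
28 ÷ 2 = 14 remainder 0
14 ÷ 2 = 7 remainder 0
7 ÷ 2 = 3 remainder 1
3 ÷ 2 = 1 remainder 1
1 ÷ 2 = 0 remainder 1
Reading remainders bottom-up:
= 1110010001111111


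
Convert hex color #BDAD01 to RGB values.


Hex: #BDAD01
R = BD₁₆ = 189
G = AD₁₆ = 173
B = 01₁₆ = 1
= RGB(189, 173, 1)


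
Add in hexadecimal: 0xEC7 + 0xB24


Align and add column by column (LSB to MSB, each column mod 16 with carry):
  0EC7
+ 0B24
  ----
  col 0: 7(7) + 4(4) + 0 (carry in) = 11 → B(11), carry out 0
  col 1: C(12) + 2(2) + 0 (carry in) = 14 → E(14), carry out 0
  col 2: E(14) + B(11) + 0 (carry in) = 25 → 9(9), carry out 1
  col 3: 0(0) + 0(0) + 1 (carry in) = 1 → 1(1), carry out 0
Reading digits MSB→LSB: 19EB
Strip leading zeros: 19EB
= 0x19EB


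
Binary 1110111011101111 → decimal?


Positional values:
Bit 0: 1 × 2^0 = 1
Bit 1: 1 × 2^1 = 2
Bit 2: 1 × 2^2 = 4
Bit 3: 1 × 2^3 = 8
Bit 5: 1 × 2^5 = 32
Bit 6: 1 × 2^6 = 64
Bit 7: 1 × 2^7 = 128
Bit 9: 1 × 2^9 = 512
Bit 10: 1 × 2^10 = 1024
Bit 11: 1 × 2^11 = 2048
Bit 13: 1 × 2^13 = 8192
Bit 14: 1 × 2^14 = 16384
Bit 15: 1 × 2^15 = 32768
Sum = 1 + 2 + 4 + 8 + 32 + 64 + 128 + 512 + 1024 + 2048 + 8192 + 16384 + 32768
= 61167


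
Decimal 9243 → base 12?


Divide by 12 repeatedly:
9243 ÷ 12 = 770 remainder 3
770 ÷ 12 = 64 remainder 2
64 ÷ 12 = 5 remainder 4
5 ÷ 12 = 0 remainder 5
Reading remainders bottom-up:
= 5423


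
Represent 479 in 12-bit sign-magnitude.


Sign bit: 0 (positive)
Magnitude: 479 = 00111011111
= 000111011111


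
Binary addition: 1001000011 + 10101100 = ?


Align and add column by column (LSB to MSB, carry propagating):
  01001000011
+ 00010101100
  -----------
  col 0: 1 + 0 + 0 (carry in) = 1 → bit 1, carry out 0
  col 1: 1 + 0 + 0 (carry in) = 1 → bit 1, carry out 0
  col 2: 0 + 1 + 0 (carry in) = 1 → bit 1, carry out 0
  col 3: 0 + 1 + 0 (carry in) = 1 → bit 1, carry out 0
  col 4: 0 + 0 + 0 (carry in) = 0 → bit 0, carry out 0
  col 5: 0 + 1 + 0 (carry in) = 1 → bit 1, carry out 0
  col 6: 1 + 0 + 0 (carry in) = 1 → bit 1, carry out 0
  col 7: 0 + 1 + 0 (carry in) = 1 → bit 1, carry out 0
  col 8: 0 + 0 + 0 (carry in) = 0 → bit 0, carry out 0
  col 9: 1 + 0 + 0 (carry in) = 1 → bit 1, carry out 0
  col 10: 0 + 0 + 0 (carry in) = 0 → bit 0, carry out 0
Reading bits MSB→LSB: 01011101111
Strip leading zeros: 1011101111
= 1011101111


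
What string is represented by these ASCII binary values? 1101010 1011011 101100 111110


Codes (binary): 1101010 1011011 101100 111110
Per-code ASCII lookup:
  1101010 = 106  (range 97-122: lowercase, 106 - 97 = 9) → 'j'
  1011011 = 91  (special character) → '['
  101100 = 44  (special character) → ','
  111110 = 62  (special character) → '>'
= 'j[,>'


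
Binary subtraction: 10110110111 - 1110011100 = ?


Align and subtract column by column (LSB to MSB, borrowing when needed):
  10110110111
- 01110011100
  -----------
  col 0: (1 - 0 borrow-in) - 0 → 1 - 0 = 1, borrow out 0
  col 1: (1 - 0 borrow-in) - 0 → 1 - 0 = 1, borrow out 0
  col 2: (1 - 0 borrow-in) - 1 → 1 - 1 = 0, borrow out 0
  col 3: (0 - 0 borrow-in) - 1 → borrow from next column: (0+2) - 1 = 1, borrow out 1
  col 4: (1 - 1 borrow-in) - 1 → borrow from next column: (0+2) - 1 = 1, borrow out 1
  col 5: (1 - 1 borrow-in) - 0 → 0 - 0 = 0, borrow out 0
  col 6: (0 - 0 borrow-in) - 0 → 0 - 0 = 0, borrow out 0
  col 7: (1 - 0 borrow-in) - 1 → 1 - 1 = 0, borrow out 0
  col 8: (1 - 0 borrow-in) - 1 → 1 - 1 = 0, borrow out 0
  col 9: (0 - 0 borrow-in) - 1 → borrow from next column: (0+2) - 1 = 1, borrow out 1
  col 10: (1 - 1 borrow-in) - 0 → 0 - 0 = 0, borrow out 0
Reading bits MSB→LSB: 01000011011
Strip leading zeros: 1000011011
= 1000011011


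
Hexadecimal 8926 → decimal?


Positional values:
Position 0: 6 × 16^0 = 6 × 1 = 6
Position 1: 2 × 16^1 = 2 × 16 = 32
Position 2: 9 × 16^2 = 9 × 256 = 2304
Position 3: 8 × 16^3 = 8 × 4096 = 32768
Sum = 6 + 32 + 2304 + 32768
= 35110


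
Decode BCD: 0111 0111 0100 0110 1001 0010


Each 4-bit group → digit:
  0111 → 7
  0111 → 7
  0100 → 4
  0110 → 6
  1001 → 9
  0010 → 2
= 774692


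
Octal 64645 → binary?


Each octal digit → 3 binary bits:
  6 = 110
  4 = 100
  6 = 110
  4 = 100
  5 = 101
Concatenate: 110 100 110 100 101
= 110100110100101


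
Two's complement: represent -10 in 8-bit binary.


Original: 00001010
Step 1 - Invert all bits: 11110101
Step 2 - Add 1: 11110101 + 1
= 11110110 (represents -10)


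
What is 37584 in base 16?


Divide by 16 repeatedly:
37584 ÷ 16 = 2349 remainder 0 (0)
2349 ÷ 16 = 146 remainder 13 (D)
146 ÷ 16 = 9 remainder 2 (2)
9 ÷ 16 = 0 remainder 9 (9)
Reading remainders bottom-up:
= 0x92D0


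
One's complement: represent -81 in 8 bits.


Original: 01010001
Invert all bits:
  bit 0: 0 → 1
  bit 1: 1 → 0
  bit 2: 0 → 1
  bit 3: 1 → 0
  bit 4: 0 → 1
  bit 5: 0 → 1
  bit 6: 0 → 1
  bit 7: 1 → 0
= 10101110


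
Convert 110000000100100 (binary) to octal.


Group into 3-bit groups: 110000000100100
  110 = 6
  000 = 0
  000 = 0
  100 = 4
  100 = 4
= 0o60044


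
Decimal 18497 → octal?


Divide by 8 repeatedly:
18497 ÷ 8 = 2312 remainder 1
2312 ÷ 8 = 289 remainder 0
289 ÷ 8 = 36 remainder 1
36 ÷ 8 = 4 remainder 4
4 ÷ 8 = 0 remainder 4
Reading remainders bottom-up:
= 0o44101


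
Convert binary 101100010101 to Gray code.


Binary: 101100010101
Gray code: G = B XOR (B >> 1)
B >> 1 = 010110001010
101100010101 XOR 010110001010:
  1 XOR 0 = 1
  0 XOR 1 = 1
  1 XOR 0 = 1
  1 XOR 1 = 0
  0 XOR 1 = 1
  0 XOR 0 = 0
  0 XOR 0 = 0
  1 XOR 0 = 1
  0 XOR 1 = 1
  1 XOR 0 = 1
  0 XOR 1 = 1
  1 XOR 0 = 1
= 111010011111


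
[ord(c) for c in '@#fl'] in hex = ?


String: '@#fl'  (4 characters)
Per-character ASCII lookup:
  '@': special character: '@' = 64 → 0x40
  '#': special character: '#' = 35 → 0x23
  'f': lowercase starts at 97: 'f' = 97 + 5 = 102 → 0x66
  'l': lowercase starts at 97: 'l' = 97 + 11 = 108 → 0x6C
= 0x40 0x23 0x66 0x6C


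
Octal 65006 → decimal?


Positional values:
Position 0: 6 × 8^0 = 6
Position 1: 0 × 8^1 = 0
Position 2: 0 × 8^2 = 0
Position 3: 5 × 8^3 = 2560
Position 4: 6 × 8^4 = 24576
Sum = 6 + 0 + 0 + 2560 + 24576
= 27142


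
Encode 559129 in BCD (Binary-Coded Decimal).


Each digit → 4-bit binary:
  5 → 0101
  5 → 0101
  9 → 1001
  1 → 0001
  2 → 0010
  9 → 1001
= 0101 0101 1001 0001 0010 1001


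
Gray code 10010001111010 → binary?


Gray code: 10010001111010
MSB stays the same: 1
Each subsequent bit = prev_binary XOR current_gray:
  B[1] = 1 XOR 0 = 1
  B[2] = 1 XOR 0 = 1
  B[3] = 1 XOR 1 = 0
  B[4] = 0 XOR 0 = 0
  B[5] = 0 XOR 0 = 0
  B[6] = 0 XOR 0 = 0
  B[7] = 0 XOR 1 = 1
  B[8] = 1 XOR 1 = 0
  B[9] = 0 XOR 1 = 1
  B[10] = 1 XOR 1 = 0
  B[11] = 0 XOR 0 = 0
  B[12] = 0 XOR 1 = 1
  B[13] = 1 XOR 0 = 1
= 11100001010011 (14419 decimal)


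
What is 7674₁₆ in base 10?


Positional values:
Position 0: 4 × 16^0 = 4 × 1 = 4
Position 1: 7 × 16^1 = 7 × 16 = 112
Position 2: 6 × 16^2 = 6 × 256 = 1536
Position 3: 7 × 16^3 = 7 × 4096 = 28672
Sum = 4 + 112 + 1536 + 28672
= 30324


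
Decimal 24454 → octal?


Divide by 8 repeatedly:
24454 ÷ 8 = 3056 remainder 6
3056 ÷ 8 = 382 remainder 0
382 ÷ 8 = 47 remainder 6
47 ÷ 8 = 5 remainder 7
5 ÷ 8 = 0 remainder 5
Reading remainders bottom-up:
= 0o57606


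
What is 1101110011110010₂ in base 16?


Group into 4-bit nibbles: 1101110011110010
  1101 = D
  1100 = C
  1111 = F
  0010 = 2
= 0xDCF2


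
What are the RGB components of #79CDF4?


Hex: #79CDF4
R = 79₁₆ = 121
G = CD₁₆ = 205
B = F4₁₆ = 244
= RGB(121, 205, 244)


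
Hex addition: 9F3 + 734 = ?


Align and add column by column (LSB to MSB, each column mod 16 with carry):
  09F3
+ 0734
  ----
  col 0: 3(3) + 4(4) + 0 (carry in) = 7 → 7(7), carry out 0
  col 1: F(15) + 3(3) + 0 (carry in) = 18 → 2(2), carry out 1
  col 2: 9(9) + 7(7) + 1 (carry in) = 17 → 1(1), carry out 1
  col 3: 0(0) + 0(0) + 1 (carry in) = 1 → 1(1), carry out 0
Reading digits MSB→LSB: 1127
Strip leading zeros: 1127
= 0x1127


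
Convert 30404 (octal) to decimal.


Positional values:
Position 0: 4 × 8^0 = 4
Position 1: 0 × 8^1 = 0
Position 2: 4 × 8^2 = 256
Position 3: 0 × 8^3 = 0
Position 4: 3 × 8^4 = 12288
Sum = 4 + 0 + 256 + 0 + 12288
= 12548


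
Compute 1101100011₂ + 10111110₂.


Align and add column by column (LSB to MSB, carry propagating):
  01101100011
+ 00010111110
  -----------
  col 0: 1 + 0 + 0 (carry in) = 1 → bit 1, carry out 0
  col 1: 1 + 1 + 0 (carry in) = 2 → bit 0, carry out 1
  col 2: 0 + 1 + 1 (carry in) = 2 → bit 0, carry out 1
  col 3: 0 + 1 + 1 (carry in) = 2 → bit 0, carry out 1
  col 4: 0 + 1 + 1 (carry in) = 2 → bit 0, carry out 1
  col 5: 1 + 1 + 1 (carry in) = 3 → bit 1, carry out 1
  col 6: 1 + 0 + 1 (carry in) = 2 → bit 0, carry out 1
  col 7: 0 + 1 + 1 (carry in) = 2 → bit 0, carry out 1
  col 8: 1 + 0 + 1 (carry in) = 2 → bit 0, carry out 1
  col 9: 1 + 0 + 1 (carry in) = 2 → bit 0, carry out 1
  col 10: 0 + 0 + 1 (carry in) = 1 → bit 1, carry out 0
Reading bits MSB→LSB: 10000100001
Strip leading zeros: 10000100001
= 10000100001


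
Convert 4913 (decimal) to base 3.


Divide by 3 repeatedly:
4913 ÷ 3 = 1637 remainder 2
1637 ÷ 3 = 545 remainder 2
545 ÷ 3 = 181 remainder 2
181 ÷ 3 = 60 remainder 1
60 ÷ 3 = 20 remainder 0
20 ÷ 3 = 6 remainder 2
6 ÷ 3 = 2 remainder 0
2 ÷ 3 = 0 remainder 2
Reading remainders bottom-up:
= 20201222


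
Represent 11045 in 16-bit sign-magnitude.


Sign bit: 0 (positive)
Magnitude: 11045 = 010101100100101
= 0010101100100101


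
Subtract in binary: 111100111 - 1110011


Align and subtract column by column (LSB to MSB, borrowing when needed):
  111100111
- 001110011
  ---------
  col 0: (1 - 0 borrow-in) - 1 → 1 - 1 = 0, borrow out 0
  col 1: (1 - 0 borrow-in) - 1 → 1 - 1 = 0, borrow out 0
  col 2: (1 - 0 borrow-in) - 0 → 1 - 0 = 1, borrow out 0
  col 3: (0 - 0 borrow-in) - 0 → 0 - 0 = 0, borrow out 0
  col 4: (0 - 0 borrow-in) - 1 → borrow from next column: (0+2) - 1 = 1, borrow out 1
  col 5: (1 - 1 borrow-in) - 1 → borrow from next column: (0+2) - 1 = 1, borrow out 1
  col 6: (1 - 1 borrow-in) - 1 → borrow from next column: (0+2) - 1 = 1, borrow out 1
  col 7: (1 - 1 borrow-in) - 0 → 0 - 0 = 0, borrow out 0
  col 8: (1 - 0 borrow-in) - 0 → 1 - 0 = 1, borrow out 0
Reading bits MSB→LSB: 101110100
Strip leading zeros: 101110100
= 101110100


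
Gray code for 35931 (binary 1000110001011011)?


Binary: 1000110001011011
Gray code: G = B XOR (B >> 1)
B >> 1 = 0100011000101101
1000110001011011 XOR 0100011000101101:
  1 XOR 0 = 1
  0 XOR 1 = 1
  0 XOR 0 = 0
  0 XOR 0 = 0
  1 XOR 0 = 1
  1 XOR 1 = 0
  0 XOR 1 = 1
  0 XOR 0 = 0
  0 XOR 0 = 0
  1 XOR 0 = 1
  0 XOR 1 = 1
  1 XOR 0 = 1
  1 XOR 1 = 0
  0 XOR 1 = 1
  1 XOR 0 = 1
  1 XOR 1 = 0
= 1100101001110110


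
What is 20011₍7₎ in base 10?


Positional values (base 7):
  1 × 7^0 = 1 × 1 = 1
  1 × 7^1 = 1 × 7 = 7
  0 × 7^2 = 0 × 49 = 0
  0 × 7^3 = 0 × 343 = 0
  2 × 7^4 = 2 × 2401 = 4802
Sum = 1 + 7 + 0 + 0 + 4802
= 4810


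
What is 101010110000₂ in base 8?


Group into 3-bit groups: 101010110000
  101 = 5
  010 = 2
  110 = 6
  000 = 0
= 0o5260


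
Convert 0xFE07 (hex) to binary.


Each hex digit → 4 binary bits:
  F = 1111
  E = 1110
  0 = 0000
  7 = 0111
Concatenate: 1111 1110 0000 0111
= 1111111000000111


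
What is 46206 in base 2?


Divide by 2 repeatedly:
46206 ÷ 2 = 23103 remainder 0
23103 ÷ 2 = 11551 remainder 1
11551 ÷ 2 = 5775 remainder 1
5775 ÷ 2 = 2887 remainder 1
2887 ÷ 2 = 1443 remainder 1
1443 ÷ 2 = 721 remainder 1
721 ÷ 2 = 360 remainder 1
360 ÷ 2 = 180 remainder 0
180 ÷ 2 = 90 remainder 0
90 ÷ 2 = 45 remainder 0
45 ÷ 2 = 22 remainder 1
22 ÷ 2 = 11 remainder 0
11 ÷ 2 = 5 remainder 1
5 ÷ 2 = 2 remainder 1
2 ÷ 2 = 1 remainder 0
1 ÷ 2 = 0 remainder 1
Reading remainders bottom-up:
= 1011010001111110


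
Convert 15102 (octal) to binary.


Each octal digit → 3 binary bits:
  1 = 001
  5 = 101
  1 = 001
  0 = 000
  2 = 010
Concatenate: 001 101 001 000 010
= 001101001000010


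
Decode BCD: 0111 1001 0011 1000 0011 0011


Each 4-bit group → digit:
  0111 → 7
  1001 → 9
  0011 → 3
  1000 → 8
  0011 → 3
  0011 → 3
= 793833


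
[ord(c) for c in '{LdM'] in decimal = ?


String: '{LdM'  (4 characters)
Per-character ASCII lookup:
  '{': special character: '{' = 123
  'L': uppercase starts at 65: 'L' = 65 + 11 = 76
  'd': lowercase starts at 97: 'd' = 97 + 3 = 100
  'M': uppercase starts at 65: 'M' = 65 + 12 = 77
= 123 76 100 77


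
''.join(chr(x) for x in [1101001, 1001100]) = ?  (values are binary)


Codes (binary): 1101001 1001100
Per-code ASCII lookup:
  1101001 = 105  (range 97-122: lowercase, 105 - 97 = 8) → 'i'
  1001100 = 76  (range 65-90: uppercase, 76 - 65 = 11) → 'L'
= 'iL'


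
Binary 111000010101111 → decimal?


Positional values:
Bit 0: 1 × 2^0 = 1
Bit 1: 1 × 2^1 = 2
Bit 2: 1 × 2^2 = 4
Bit 3: 1 × 2^3 = 8
Bit 5: 1 × 2^5 = 32
Bit 7: 1 × 2^7 = 128
Bit 12: 1 × 2^12 = 4096
Bit 13: 1 × 2^13 = 8192
Bit 14: 1 × 2^14 = 16384
Sum = 1 + 2 + 4 + 8 + 32 + 128 + 4096 + 8192 + 16384
= 28847


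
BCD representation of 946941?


Each digit → 4-bit binary:
  9 → 1001
  4 → 0100
  6 → 0110
  9 → 1001
  4 → 0100
  1 → 0001
= 1001 0100 0110 1001 0100 0001


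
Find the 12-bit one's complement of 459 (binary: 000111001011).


Original: 000111001011
Invert all bits:
  bit 0: 0 → 1
  bit 1: 0 → 1
  bit 2: 0 → 1
  bit 3: 1 → 0
  bit 4: 1 → 0
  bit 5: 1 → 0
  bit 6: 0 → 1
  bit 7: 0 → 1
  bit 8: 1 → 0
  bit 9: 0 → 1
  bit 10: 1 → 0
  bit 11: 1 → 0
= 111000110100


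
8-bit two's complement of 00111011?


Original: 00111011
Step 1 - Invert all bits: 11000100
Step 2 - Add 1: 11000100 + 1
= 11000101 (represents -59)


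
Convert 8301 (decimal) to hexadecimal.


Divide by 16 repeatedly:
8301 ÷ 16 = 518 remainder 13 (D)
518 ÷ 16 = 32 remainder 6 (6)
32 ÷ 16 = 2 remainder 0 (0)
2 ÷ 16 = 0 remainder 2 (2)
Reading remainders bottom-up:
= 0x206D


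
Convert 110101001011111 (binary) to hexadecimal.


Group into 4-bit nibbles: 0110101001011111
  0110 = 6
  1010 = A
  0101 = 5
  1111 = F
= 0x6A5F


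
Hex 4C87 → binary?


Each hex digit → 4 binary bits:
  4 = 0100
  C = 1100
  8 = 1000
  7 = 0111
Concatenate: 0100 1100 1000 0111
= 0100110010000111


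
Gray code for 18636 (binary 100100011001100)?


Binary: 100100011001100
Gray code: G = B XOR (B >> 1)
B >> 1 = 010010001100110
100100011001100 XOR 010010001100110:
  1 XOR 0 = 1
  0 XOR 1 = 1
  0 XOR 0 = 0
  1 XOR 0 = 1
  0 XOR 1 = 1
  0 XOR 0 = 0
  0 XOR 0 = 0
  1 XOR 0 = 1
  1 XOR 1 = 0
  0 XOR 1 = 1
  0 XOR 0 = 0
  1 XOR 0 = 1
  1 XOR 1 = 0
  0 XOR 1 = 1
  0 XOR 0 = 0
= 110110010101010


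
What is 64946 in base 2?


Divide by 2 repeatedly:
64946 ÷ 2 = 32473 remainder 0
32473 ÷ 2 = 16236 remainder 1
16236 ÷ 2 = 8118 remainder 0
8118 ÷ 2 = 4059 remainder 0
4059 ÷ 2 = 2029 remainder 1
2029 ÷ 2 = 1014 remainder 1
1014 ÷ 2 = 507 remainder 0
507 ÷ 2 = 253 remainder 1
253 ÷ 2 = 126 remainder 1
126 ÷ 2 = 63 remainder 0
63 ÷ 2 = 31 remainder 1
31 ÷ 2 = 15 remainder 1
15 ÷ 2 = 7 remainder 1
7 ÷ 2 = 3 remainder 1
3 ÷ 2 = 1 remainder 1
1 ÷ 2 = 0 remainder 1
Reading remainders bottom-up:
= 1111110110110010


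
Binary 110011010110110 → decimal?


Positional values:
Bit 1: 1 × 2^1 = 2
Bit 2: 1 × 2^2 = 4
Bit 4: 1 × 2^4 = 16
Bit 5: 1 × 2^5 = 32
Bit 7: 1 × 2^7 = 128
Bit 9: 1 × 2^9 = 512
Bit 10: 1 × 2^10 = 1024
Bit 13: 1 × 2^13 = 8192
Bit 14: 1 × 2^14 = 16384
Sum = 2 + 4 + 16 + 32 + 128 + 512 + 1024 + 8192 + 16384
= 26294


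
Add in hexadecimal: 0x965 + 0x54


Align and add column by column (LSB to MSB, each column mod 16 with carry):
  0965
+ 0054
  ----
  col 0: 5(5) + 4(4) + 0 (carry in) = 9 → 9(9), carry out 0
  col 1: 6(6) + 5(5) + 0 (carry in) = 11 → B(11), carry out 0
  col 2: 9(9) + 0(0) + 0 (carry in) = 9 → 9(9), carry out 0
  col 3: 0(0) + 0(0) + 0 (carry in) = 0 → 0(0), carry out 0
Reading digits MSB→LSB: 09B9
Strip leading zeros: 9B9
= 0x9B9


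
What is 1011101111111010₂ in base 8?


Group into 3-bit groups: 001011101111111010
  001 = 1
  011 = 3
  101 = 5
  111 = 7
  111 = 7
  010 = 2
= 0o135772


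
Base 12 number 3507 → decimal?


Positional values (base 12):
  7 × 12^0 = 7 × 1 = 7
  0 × 12^1 = 0 × 12 = 0
  5 × 12^2 = 5 × 144 = 720
  3 × 12^3 = 3 × 1728 = 5184
Sum = 7 + 0 + 720 + 5184
= 5911


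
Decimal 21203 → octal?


Divide by 8 repeatedly:
21203 ÷ 8 = 2650 remainder 3
2650 ÷ 8 = 331 remainder 2
331 ÷ 8 = 41 remainder 3
41 ÷ 8 = 5 remainder 1
5 ÷ 8 = 0 remainder 5
Reading remainders bottom-up:
= 0o51323


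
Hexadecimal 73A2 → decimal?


Positional values:
Position 0: 2 × 16^0 = 2 × 1 = 2
Position 1: A × 16^1 = 10 × 16 = 160
Position 2: 3 × 16^2 = 3 × 256 = 768
Position 3: 7 × 16^3 = 7 × 4096 = 28672
Sum = 2 + 160 + 768 + 28672
= 29602


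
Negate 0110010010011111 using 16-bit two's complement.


Original: 0110010010011111
Step 1 - Invert all bits: 1001101101100000
Step 2 - Add 1: 1001101101100000 + 1
= 1001101101100001 (represents -25759)


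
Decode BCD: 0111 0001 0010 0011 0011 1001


Each 4-bit group → digit:
  0111 → 7
  0001 → 1
  0010 → 2
  0011 → 3
  0011 → 3
  1001 → 9
= 712339


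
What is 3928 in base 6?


Divide by 6 repeatedly:
3928 ÷ 6 = 654 remainder 4
654 ÷ 6 = 109 remainder 0
109 ÷ 6 = 18 remainder 1
18 ÷ 6 = 3 remainder 0
3 ÷ 6 = 0 remainder 3
Reading remainders bottom-up:
= 30104


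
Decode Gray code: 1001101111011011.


Gray code: 1001101111011011
MSB stays the same: 1
Each subsequent bit = prev_binary XOR current_gray:
  B[1] = 1 XOR 0 = 1
  B[2] = 1 XOR 0 = 1
  B[3] = 1 XOR 1 = 0
  B[4] = 0 XOR 1 = 1
  B[5] = 1 XOR 0 = 1
  B[6] = 1 XOR 1 = 0
  B[7] = 0 XOR 1 = 1
  B[8] = 1 XOR 1 = 0
  B[9] = 0 XOR 1 = 1
  B[10] = 1 XOR 0 = 1
  B[11] = 1 XOR 1 = 0
  B[12] = 0 XOR 1 = 1
  B[13] = 1 XOR 0 = 1
  B[14] = 1 XOR 1 = 0
  B[15] = 0 XOR 1 = 1
= 1110110101101101 (60781 decimal)


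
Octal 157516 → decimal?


Positional values:
Position 0: 6 × 8^0 = 6
Position 1: 1 × 8^1 = 8
Position 2: 5 × 8^2 = 320
Position 3: 7 × 8^3 = 3584
Position 4: 5 × 8^4 = 20480
Position 5: 1 × 8^5 = 32768
Sum = 6 + 8 + 320 + 3584 + 20480 + 32768
= 57166


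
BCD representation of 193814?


Each digit → 4-bit binary:
  1 → 0001
  9 → 1001
  3 → 0011
  8 → 1000
  1 → 0001
  4 → 0100
= 0001 1001 0011 1000 0001 0100


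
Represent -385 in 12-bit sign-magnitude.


Sign bit: 1 (negative)
Magnitude: 385 = 00110000001
= 100110000001


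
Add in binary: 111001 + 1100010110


Align and add column by column (LSB to MSB, carry propagating):
  00000111001
+ 01100010110
  -----------
  col 0: 1 + 0 + 0 (carry in) = 1 → bit 1, carry out 0
  col 1: 0 + 1 + 0 (carry in) = 1 → bit 1, carry out 0
  col 2: 0 + 1 + 0 (carry in) = 1 → bit 1, carry out 0
  col 3: 1 + 0 + 0 (carry in) = 1 → bit 1, carry out 0
  col 4: 1 + 1 + 0 (carry in) = 2 → bit 0, carry out 1
  col 5: 1 + 0 + 1 (carry in) = 2 → bit 0, carry out 1
  col 6: 0 + 0 + 1 (carry in) = 1 → bit 1, carry out 0
  col 7: 0 + 0 + 0 (carry in) = 0 → bit 0, carry out 0
  col 8: 0 + 1 + 0 (carry in) = 1 → bit 1, carry out 0
  col 9: 0 + 1 + 0 (carry in) = 1 → bit 1, carry out 0
  col 10: 0 + 0 + 0 (carry in) = 0 → bit 0, carry out 0
Reading bits MSB→LSB: 01101001111
Strip leading zeros: 1101001111
= 1101001111


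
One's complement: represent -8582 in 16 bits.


Original: 0010000110000110
Invert all bits:
  bit 0: 0 → 1
  bit 1: 0 → 1
  bit 2: 1 → 0
  bit 3: 0 → 1
  bit 4: 0 → 1
  bit 5: 0 → 1
  bit 6: 0 → 1
  bit 7: 1 → 0
  bit 8: 1 → 0
  bit 9: 0 → 1
  bit 10: 0 → 1
  bit 11: 0 → 1
  bit 12: 0 → 1
  bit 13: 1 → 0
  bit 14: 1 → 0
  bit 15: 0 → 1
= 1101111001111001


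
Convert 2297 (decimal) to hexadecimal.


Divide by 16 repeatedly:
2297 ÷ 16 = 143 remainder 9 (9)
143 ÷ 16 = 8 remainder 15 (F)
8 ÷ 16 = 0 remainder 8 (8)
Reading remainders bottom-up:
= 0x8F9


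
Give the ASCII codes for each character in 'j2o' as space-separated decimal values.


String: 'j2o'  (3 characters)
Per-character ASCII lookup:
  'j': lowercase starts at 97: 'j' = 97 + 9 = 106
  '2': digits start at 48: '2' = 48 + 2 = 50
  'o': lowercase starts at 97: 'o' = 97 + 14 = 111
= 106 50 111


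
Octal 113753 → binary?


Each octal digit → 3 binary bits:
  1 = 001
  1 = 001
  3 = 011
  7 = 111
  5 = 101
  3 = 011
Concatenate: 001 001 011 111 101 011
= 001001011111101011


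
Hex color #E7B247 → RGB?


Hex: #E7B247
R = E7₁₆ = 231
G = B2₁₆ = 178
B = 47₁₆ = 71
= RGB(231, 178, 71)


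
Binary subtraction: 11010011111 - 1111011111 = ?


Align and subtract column by column (LSB to MSB, borrowing when needed):
  11010011111
- 01111011111
  -----------
  col 0: (1 - 0 borrow-in) - 1 → 1 - 1 = 0, borrow out 0
  col 1: (1 - 0 borrow-in) - 1 → 1 - 1 = 0, borrow out 0
  col 2: (1 - 0 borrow-in) - 1 → 1 - 1 = 0, borrow out 0
  col 3: (1 - 0 borrow-in) - 1 → 1 - 1 = 0, borrow out 0
  col 4: (1 - 0 borrow-in) - 1 → 1 - 1 = 0, borrow out 0
  col 5: (0 - 0 borrow-in) - 0 → 0 - 0 = 0, borrow out 0
  col 6: (0 - 0 borrow-in) - 1 → borrow from next column: (0+2) - 1 = 1, borrow out 1
  col 7: (1 - 1 borrow-in) - 1 → borrow from next column: (0+2) - 1 = 1, borrow out 1
  col 8: (0 - 1 borrow-in) - 1 → borrow from next column: (-1+2) - 1 = 0, borrow out 1
  col 9: (1 - 1 borrow-in) - 1 → borrow from next column: (0+2) - 1 = 1, borrow out 1
  col 10: (1 - 1 borrow-in) - 0 → 0 - 0 = 0, borrow out 0
Reading bits MSB→LSB: 01011000000
Strip leading zeros: 1011000000
= 1011000000
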